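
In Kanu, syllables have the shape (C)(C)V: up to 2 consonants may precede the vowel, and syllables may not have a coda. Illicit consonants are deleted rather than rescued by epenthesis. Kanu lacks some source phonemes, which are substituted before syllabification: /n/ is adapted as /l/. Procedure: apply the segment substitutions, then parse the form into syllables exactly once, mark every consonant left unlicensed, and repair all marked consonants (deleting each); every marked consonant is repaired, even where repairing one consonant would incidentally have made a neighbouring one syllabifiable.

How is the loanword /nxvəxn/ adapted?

xvə

Substitution: /n/ → /l/, giving /lxvəxl/.
Under (C)(C)V, the unsyllabifiable consonants are /l/, /x/, /l/ (no codas are permitted; onsets may contain at most 2 consonants).
Each unlicensed consonant is deleted: /l/, /x/, /l/.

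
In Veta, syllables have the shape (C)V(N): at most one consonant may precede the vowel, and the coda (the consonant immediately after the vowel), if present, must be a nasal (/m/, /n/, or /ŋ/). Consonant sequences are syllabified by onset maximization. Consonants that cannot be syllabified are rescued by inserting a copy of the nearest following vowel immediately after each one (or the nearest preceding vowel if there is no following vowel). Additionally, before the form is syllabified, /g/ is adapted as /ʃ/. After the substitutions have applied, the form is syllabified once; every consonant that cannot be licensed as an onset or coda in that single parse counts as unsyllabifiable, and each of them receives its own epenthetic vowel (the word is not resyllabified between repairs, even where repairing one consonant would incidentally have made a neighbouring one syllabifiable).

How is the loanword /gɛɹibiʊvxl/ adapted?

Substitution: /g/ → /ʃ/, giving /ʃɛɹibiʊvxl/.
The consonants /v/, /x/, /l/ cannot be parsed into a legal (C)V(N) syllable (only a nasal (/m/, /n/, or /ŋ/) is licensed in coda position; onsets are limited to one consonant).
Epenthesis after each stranded consonant: /v/ → /vʊ/, /x/ → /xʊ/, /l/ → /lʊ/.

ʃɛɹibiʊvʊxʊlʊ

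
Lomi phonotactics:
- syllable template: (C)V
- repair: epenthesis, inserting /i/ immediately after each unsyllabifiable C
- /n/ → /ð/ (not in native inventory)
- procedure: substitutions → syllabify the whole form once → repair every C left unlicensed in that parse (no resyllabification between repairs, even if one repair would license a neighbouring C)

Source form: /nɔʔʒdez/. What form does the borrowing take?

ðɔʔiʒidezi

Substitution: /n/ → /ð/, giving /ðɔʔʒdez/.
Syllabifying with onset maximization leaves /ʔ/, /ʒ/, /z/ stranded (no codas are permitted; onsets are limited to one consonant).
Each unlicensed consonant becomes the onset of a new syllable: /ʔ/ → /ʔi/, /ʒ/ → /ʒi/, /z/ → /zi/.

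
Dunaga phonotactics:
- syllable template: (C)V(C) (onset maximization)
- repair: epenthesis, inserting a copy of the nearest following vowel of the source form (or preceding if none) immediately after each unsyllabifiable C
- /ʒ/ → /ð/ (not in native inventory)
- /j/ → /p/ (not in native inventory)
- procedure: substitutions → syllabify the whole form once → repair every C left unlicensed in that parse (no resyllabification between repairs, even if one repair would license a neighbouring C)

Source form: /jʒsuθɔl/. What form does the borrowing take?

Substitution: /j/ → /p/, /ʒ/ → /ð/, giving /pðsuθɔl/.
Syllabifying with onset maximization leaves /p/, /ð/ stranded (at most one coda consonant is licensed; onsets are limited to one consonant).
Inserting the epenthetic vowel yields /p/ → /pu/, /ð/ → /ðu/.

puðusuθɔl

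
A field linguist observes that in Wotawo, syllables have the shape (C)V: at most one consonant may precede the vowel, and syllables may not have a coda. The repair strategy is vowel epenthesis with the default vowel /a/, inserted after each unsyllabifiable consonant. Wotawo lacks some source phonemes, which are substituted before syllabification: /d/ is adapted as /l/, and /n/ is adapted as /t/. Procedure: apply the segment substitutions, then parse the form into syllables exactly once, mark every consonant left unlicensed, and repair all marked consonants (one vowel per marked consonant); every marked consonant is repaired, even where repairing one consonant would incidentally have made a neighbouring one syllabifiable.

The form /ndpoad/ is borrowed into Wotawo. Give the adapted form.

Substitution: /n/ → /t/, /d/ → /l/, giving /tlpoal/.
The consonants /t/, /l/, /l/ cannot be parsed into a legal (C)V syllable (no codas are permitted; onsets are limited to one consonant).
Inserting the epenthetic vowel yields /t/ → /ta/, /l/ → /la/, /l/ → /la/.

talapoala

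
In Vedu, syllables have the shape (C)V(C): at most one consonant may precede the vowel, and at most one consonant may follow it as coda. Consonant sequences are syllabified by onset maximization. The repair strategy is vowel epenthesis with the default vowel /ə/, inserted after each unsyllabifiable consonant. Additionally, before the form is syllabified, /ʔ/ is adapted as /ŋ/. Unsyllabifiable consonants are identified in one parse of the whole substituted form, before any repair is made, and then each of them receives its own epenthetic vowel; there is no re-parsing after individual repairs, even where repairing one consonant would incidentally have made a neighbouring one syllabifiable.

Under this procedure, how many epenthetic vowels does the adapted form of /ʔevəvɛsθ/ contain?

After substitution the input is /ŋevəvɛsθ/.
The unsyllabifiable consonants are /θ/; each receives one epenthetic vowel.

1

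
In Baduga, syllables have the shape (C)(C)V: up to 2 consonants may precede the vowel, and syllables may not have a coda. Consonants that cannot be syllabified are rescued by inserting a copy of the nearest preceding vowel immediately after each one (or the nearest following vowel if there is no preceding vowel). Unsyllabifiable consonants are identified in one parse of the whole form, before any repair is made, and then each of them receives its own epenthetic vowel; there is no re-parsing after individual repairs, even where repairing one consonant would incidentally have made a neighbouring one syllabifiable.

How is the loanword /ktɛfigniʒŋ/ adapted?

ktɛfigniʒiŋi

Under (C)(C)V, the unsyllabifiable consonants are /ʒ/, /ŋ/ (no codas are permitted; onsets may contain at most 2 consonants).
Inserting the epenthetic vowel yields /ʒ/ → /ʒi/, /ŋ/ → /ŋi/.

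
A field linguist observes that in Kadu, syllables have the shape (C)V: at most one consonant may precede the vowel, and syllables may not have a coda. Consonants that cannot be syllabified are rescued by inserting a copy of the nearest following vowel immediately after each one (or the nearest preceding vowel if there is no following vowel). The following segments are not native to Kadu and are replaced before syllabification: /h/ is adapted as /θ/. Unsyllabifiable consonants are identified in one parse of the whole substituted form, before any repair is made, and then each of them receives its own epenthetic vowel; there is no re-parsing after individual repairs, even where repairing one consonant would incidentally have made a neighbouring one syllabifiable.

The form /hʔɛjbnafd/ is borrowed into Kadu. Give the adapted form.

θɛʔɛjabanafada

Substitution: /h/ → /θ/, giving /θʔɛjbnafd/.
The consonants /θ/, /j/, /b/, /f/, /d/ cannot be parsed into a legal (C)V syllable (no codas are permitted; onsets are limited to one consonant).
Each unlicensed consonant becomes the onset of a new syllable: /θ/ → /θɛ/, /j/ → /ja/, /b/ → /ba/, /f/ → /fa/, /d/ → /da/.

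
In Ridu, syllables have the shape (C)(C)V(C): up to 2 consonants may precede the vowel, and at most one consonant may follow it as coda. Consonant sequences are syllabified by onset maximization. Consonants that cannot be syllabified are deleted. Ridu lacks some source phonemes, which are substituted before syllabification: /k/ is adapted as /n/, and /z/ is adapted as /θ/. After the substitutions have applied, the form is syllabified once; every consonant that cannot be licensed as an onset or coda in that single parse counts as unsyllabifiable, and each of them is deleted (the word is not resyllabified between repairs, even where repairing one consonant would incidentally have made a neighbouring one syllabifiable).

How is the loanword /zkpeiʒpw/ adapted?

npeiʒ

Substitution: /z/ → /θ/, /k/ → /n/, giving /θnpeiʒpw/.
Under (C)(C)V(C), the unsyllabifiable consonants are /θ/, /p/, /w/ (at most one coda consonant is licensed; onsets may contain at most 2 consonants).
Deletion applies to /θ/, /p/, /w/.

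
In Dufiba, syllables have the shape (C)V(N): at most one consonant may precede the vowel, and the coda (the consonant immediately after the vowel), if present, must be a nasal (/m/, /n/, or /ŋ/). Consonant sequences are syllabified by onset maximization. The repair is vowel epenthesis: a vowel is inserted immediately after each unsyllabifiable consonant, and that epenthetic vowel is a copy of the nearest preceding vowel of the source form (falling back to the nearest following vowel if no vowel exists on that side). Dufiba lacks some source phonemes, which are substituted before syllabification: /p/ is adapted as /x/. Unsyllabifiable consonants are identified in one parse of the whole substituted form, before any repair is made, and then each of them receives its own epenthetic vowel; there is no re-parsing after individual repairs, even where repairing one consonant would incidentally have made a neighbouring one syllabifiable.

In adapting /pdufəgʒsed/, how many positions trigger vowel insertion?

After substitution the input is /xdufəgʒsed/.
The unsyllabifiable consonants are /x/, /g/, /ʒ/, /d/; each receives one epenthetic vowel.

4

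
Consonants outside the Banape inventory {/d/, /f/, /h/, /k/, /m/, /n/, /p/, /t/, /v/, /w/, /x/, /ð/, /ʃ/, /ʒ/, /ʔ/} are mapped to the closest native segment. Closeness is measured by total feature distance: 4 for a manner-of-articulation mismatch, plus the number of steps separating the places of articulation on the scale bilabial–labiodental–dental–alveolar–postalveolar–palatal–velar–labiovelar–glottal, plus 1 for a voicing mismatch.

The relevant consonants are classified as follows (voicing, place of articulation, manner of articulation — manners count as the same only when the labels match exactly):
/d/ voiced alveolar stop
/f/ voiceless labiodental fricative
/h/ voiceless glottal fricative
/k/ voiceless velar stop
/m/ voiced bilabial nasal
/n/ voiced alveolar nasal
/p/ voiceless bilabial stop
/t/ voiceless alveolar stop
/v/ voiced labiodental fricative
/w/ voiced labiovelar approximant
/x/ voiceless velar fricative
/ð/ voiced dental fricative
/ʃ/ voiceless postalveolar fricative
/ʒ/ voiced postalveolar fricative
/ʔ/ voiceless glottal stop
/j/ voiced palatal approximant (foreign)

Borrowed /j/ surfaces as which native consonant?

w

/w/ is closest: same manner (approximant), place distance 2 (palatal→labiovelar), same voicing; total 2. Next closest is /ʒ/ at distance 5.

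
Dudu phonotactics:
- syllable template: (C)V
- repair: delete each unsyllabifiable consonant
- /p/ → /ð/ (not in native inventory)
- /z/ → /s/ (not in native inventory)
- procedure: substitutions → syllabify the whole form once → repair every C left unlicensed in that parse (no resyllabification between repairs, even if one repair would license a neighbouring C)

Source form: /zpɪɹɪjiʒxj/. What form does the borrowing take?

ðɪɹɪji

Substitution: /z/ → /s/, /p/ → /ð/, giving /sðɪɹɪjiʒxj/.
The consonants /s/, /ʒ/, /x/, /j/ cannot be parsed into a legal (C)V syllable (no codas are permitted; onsets are limited to one consonant).
Each unlicensed consonant is deleted: /s/, /ʒ/, /x/, /j/.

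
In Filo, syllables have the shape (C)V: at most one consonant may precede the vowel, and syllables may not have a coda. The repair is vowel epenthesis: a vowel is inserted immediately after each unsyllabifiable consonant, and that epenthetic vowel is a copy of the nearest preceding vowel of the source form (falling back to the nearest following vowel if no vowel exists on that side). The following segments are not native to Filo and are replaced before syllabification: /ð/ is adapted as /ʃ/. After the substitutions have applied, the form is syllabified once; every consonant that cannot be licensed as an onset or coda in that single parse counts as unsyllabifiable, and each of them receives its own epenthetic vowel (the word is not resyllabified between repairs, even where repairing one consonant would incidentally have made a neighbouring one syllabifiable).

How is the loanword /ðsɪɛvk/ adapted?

ʃɪsɪɛvɛkɛ

Substitution: /ð/ → /ʃ/, giving /ʃsɪɛvk/.
Under (C)V, the unsyllabifiable consonants are /ʃ/, /v/, /k/ (no codas are permitted; onsets are limited to one consonant).
Each unlicensed consonant becomes the onset of a new syllable: /ʃ/ → /ʃɪ/, /v/ → /vɛ/, /k/ → /kɛ/.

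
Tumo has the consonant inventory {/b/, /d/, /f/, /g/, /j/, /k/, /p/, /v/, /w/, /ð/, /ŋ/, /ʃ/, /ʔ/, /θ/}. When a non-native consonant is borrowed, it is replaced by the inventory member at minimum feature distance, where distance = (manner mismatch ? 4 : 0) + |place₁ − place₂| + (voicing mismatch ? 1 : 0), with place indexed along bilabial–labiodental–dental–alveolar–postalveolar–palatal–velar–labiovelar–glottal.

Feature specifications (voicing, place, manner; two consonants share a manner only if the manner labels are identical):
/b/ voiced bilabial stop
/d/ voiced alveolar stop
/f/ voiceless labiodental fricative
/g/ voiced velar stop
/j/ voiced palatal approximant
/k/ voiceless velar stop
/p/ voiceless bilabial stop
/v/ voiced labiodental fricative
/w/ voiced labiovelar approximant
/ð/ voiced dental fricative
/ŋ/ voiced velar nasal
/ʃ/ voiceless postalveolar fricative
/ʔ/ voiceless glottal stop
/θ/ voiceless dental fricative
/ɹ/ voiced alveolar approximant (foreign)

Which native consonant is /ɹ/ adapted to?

/j/ is closest: same manner (approximant), place distance 2 (alveolar→palatal), same voicing; total 2. Next closest is /d/ at distance 4.

j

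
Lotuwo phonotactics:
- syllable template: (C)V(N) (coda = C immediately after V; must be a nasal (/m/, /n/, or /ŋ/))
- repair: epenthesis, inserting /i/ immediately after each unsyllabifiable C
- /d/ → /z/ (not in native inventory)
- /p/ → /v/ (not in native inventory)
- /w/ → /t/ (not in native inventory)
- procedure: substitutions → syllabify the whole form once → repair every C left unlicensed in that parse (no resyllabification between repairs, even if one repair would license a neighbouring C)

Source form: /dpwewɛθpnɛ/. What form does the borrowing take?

zivitetɛθivinɛ

Substitution: /d/ → /z/, /p/ → /v/, /w/ → /t/, giving /zvtetɛθvnɛ/.
The consonants /z/, /v/, /θ/, /v/ cannot be parsed into a legal (C)V(N) syllable (only a nasal (/m/, /n/, or /ŋ/) is licensed in coda position; onsets are limited to one consonant).
Each unlicensed consonant becomes the onset of a new syllable: /z/ → /zi/, /v/ → /vi/, /θ/ → /θi/, /v/ → /vi/.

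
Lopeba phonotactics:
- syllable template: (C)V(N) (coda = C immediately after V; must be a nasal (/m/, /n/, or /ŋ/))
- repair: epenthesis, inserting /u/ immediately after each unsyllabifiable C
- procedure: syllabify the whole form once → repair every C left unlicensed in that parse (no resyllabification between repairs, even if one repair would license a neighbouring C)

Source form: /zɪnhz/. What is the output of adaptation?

zɪnhuzu

Under (C)V(N), the unsyllabifiable consonants are /h/, /z/ (only a nasal (/m/, /n/, or /ŋ/) is licensed in coda position; onsets are limited to one consonant).
Inserting the epenthetic vowel yields /h/ → /hu/, /z/ → /zu/.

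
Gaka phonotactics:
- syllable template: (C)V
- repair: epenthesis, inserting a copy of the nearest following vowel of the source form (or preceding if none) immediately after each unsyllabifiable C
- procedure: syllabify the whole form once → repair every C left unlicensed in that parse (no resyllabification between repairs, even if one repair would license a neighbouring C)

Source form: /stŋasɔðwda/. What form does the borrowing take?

Syllabifying with onset maximization leaves /s/, /t/, /ð/, /w/ stranded (no codas are permitted; onsets are limited to one consonant).
Inserting the epenthetic vowel yields /s/ → /sa/, /t/ → /ta/, /ð/ → /ða/, /w/ → /wa/.

sataŋasɔðawada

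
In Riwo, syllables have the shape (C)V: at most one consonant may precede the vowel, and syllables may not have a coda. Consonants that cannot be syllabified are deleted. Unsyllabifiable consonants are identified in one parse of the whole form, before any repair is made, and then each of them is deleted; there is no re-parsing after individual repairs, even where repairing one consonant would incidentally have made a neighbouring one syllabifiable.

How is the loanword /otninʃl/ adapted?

oni

The consonants /t/, /n/, /ʃ/, /l/ cannot be parsed into a legal (C)V syllable (no codas are permitted; onsets are limited to one consonant).
Deletion applies to /t/, /n/, /ʃ/, /l/.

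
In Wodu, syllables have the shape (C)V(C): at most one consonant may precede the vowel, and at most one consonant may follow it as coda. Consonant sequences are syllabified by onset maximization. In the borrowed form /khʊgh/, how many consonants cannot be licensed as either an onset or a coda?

Syllabifying with onset maximization leaves /k/, /h/ stranded (at most one coda consonant is licensed; onsets are limited to one consonant).

2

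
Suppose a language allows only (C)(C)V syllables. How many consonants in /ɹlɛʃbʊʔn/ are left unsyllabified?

2

Under (C)(C)V, the unsyllabifiable consonants are /ʔ/, /n/ (no codas are permitted; onsets may contain at most 2 consonants).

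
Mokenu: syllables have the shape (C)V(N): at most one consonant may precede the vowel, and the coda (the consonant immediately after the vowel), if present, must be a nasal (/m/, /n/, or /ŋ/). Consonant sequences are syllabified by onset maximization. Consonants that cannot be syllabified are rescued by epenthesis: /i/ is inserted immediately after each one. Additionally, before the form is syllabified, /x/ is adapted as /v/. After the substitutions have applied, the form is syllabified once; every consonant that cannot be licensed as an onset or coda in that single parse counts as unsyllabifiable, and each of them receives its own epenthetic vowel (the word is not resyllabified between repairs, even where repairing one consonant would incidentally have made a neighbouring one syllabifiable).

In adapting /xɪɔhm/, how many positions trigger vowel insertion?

After substitution the input is /vɪɔhm/.
The unsyllabifiable consonants are /h/, /m/; each receives one epenthetic vowel.

2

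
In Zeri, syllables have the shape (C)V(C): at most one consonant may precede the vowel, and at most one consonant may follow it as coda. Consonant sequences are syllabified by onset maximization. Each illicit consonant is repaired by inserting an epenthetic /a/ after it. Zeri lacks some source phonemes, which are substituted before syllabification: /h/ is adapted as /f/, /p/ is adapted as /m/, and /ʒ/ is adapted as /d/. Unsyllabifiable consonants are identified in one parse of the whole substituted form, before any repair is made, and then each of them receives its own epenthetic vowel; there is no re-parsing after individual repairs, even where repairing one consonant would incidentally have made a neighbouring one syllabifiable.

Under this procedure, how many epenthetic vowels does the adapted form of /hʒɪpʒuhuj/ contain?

1

After substitution the input is /fdɪmdufuj/.
The unsyllabifiable consonants are /f/; each receives one epenthetic vowel.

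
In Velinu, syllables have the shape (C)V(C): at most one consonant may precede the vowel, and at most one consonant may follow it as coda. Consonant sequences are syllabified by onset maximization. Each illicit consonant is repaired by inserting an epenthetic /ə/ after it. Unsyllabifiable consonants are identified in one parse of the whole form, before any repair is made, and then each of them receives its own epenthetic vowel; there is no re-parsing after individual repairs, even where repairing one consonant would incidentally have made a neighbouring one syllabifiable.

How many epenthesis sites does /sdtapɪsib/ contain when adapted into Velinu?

2

The unsyllabifiable consonants are /s/, /d/; each receives one epenthetic vowel.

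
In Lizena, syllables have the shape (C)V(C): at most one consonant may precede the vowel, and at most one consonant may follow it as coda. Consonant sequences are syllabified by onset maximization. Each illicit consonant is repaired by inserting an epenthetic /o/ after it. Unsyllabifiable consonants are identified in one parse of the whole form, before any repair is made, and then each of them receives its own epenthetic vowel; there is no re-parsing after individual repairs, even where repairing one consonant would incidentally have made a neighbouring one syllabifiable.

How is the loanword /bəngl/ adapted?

Under (C)V(C), the unsyllabifiable consonants are /g/, /l/ (at most one coda consonant is licensed; onsets are limited to one consonant).
Inserting the epenthetic vowel yields /g/ → /go/, /l/ → /lo/.

bəngolo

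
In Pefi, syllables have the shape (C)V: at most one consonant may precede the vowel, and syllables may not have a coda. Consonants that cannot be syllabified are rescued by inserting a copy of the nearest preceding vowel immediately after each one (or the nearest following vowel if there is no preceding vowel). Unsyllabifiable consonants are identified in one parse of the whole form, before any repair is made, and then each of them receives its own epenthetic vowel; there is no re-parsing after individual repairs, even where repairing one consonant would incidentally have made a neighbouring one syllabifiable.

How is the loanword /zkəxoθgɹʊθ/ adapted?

Syllabifying with onset maximization leaves /z/, /θ/, /g/, /θ/ stranded (no codas are permitted; onsets are limited to one consonant).
Epenthesis after each stranded consonant: /z/ → /zə/, /θ/ → /θo/, /g/ → /go/, /θ/ → /θʊ/.

zəkəxoθogoɹʊθʊ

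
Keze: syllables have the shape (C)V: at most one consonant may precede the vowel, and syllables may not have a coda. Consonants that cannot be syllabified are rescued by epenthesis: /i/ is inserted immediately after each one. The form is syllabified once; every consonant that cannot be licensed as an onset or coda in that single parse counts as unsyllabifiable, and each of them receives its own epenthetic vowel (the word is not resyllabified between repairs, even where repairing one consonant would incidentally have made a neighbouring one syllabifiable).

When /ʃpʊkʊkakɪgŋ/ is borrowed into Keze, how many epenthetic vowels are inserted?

3

The unsyllabifiable consonants are /ʃ/, /g/, /ŋ/; each receives one epenthetic vowel.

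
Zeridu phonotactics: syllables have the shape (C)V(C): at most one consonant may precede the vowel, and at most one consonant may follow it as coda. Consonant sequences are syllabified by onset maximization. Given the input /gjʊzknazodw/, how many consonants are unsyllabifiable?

Under (C)V(C), the unsyllabifiable consonants are /g/, /k/, /w/ (at most one coda consonant is licensed; onsets are limited to one consonant).

3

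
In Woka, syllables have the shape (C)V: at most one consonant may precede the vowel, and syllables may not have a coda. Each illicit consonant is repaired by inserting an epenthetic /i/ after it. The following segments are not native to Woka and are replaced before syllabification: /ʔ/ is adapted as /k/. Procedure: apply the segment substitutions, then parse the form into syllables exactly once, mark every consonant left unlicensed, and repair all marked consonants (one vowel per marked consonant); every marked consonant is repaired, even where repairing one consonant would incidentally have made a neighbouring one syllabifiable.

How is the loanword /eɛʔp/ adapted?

eɛkipi

Substitution: /ʔ/ → /k/, giving /eɛkp/.
The consonants /k/, /p/ cannot be parsed into a legal (C)V syllable (no codas are permitted; onsets are limited to one consonant).
Each unlicensed consonant becomes the onset of a new syllable: /k/ → /ki/, /p/ → /pi/.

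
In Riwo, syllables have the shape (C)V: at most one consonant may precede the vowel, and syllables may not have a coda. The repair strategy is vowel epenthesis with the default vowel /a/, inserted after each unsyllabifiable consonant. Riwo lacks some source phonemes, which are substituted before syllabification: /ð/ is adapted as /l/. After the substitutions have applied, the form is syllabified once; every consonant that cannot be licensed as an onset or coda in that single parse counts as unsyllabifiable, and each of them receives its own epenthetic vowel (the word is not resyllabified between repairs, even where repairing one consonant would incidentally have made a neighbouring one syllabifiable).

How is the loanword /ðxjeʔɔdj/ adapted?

laxajeʔɔdaja

Substitution: /ð/ → /l/, giving /lxjeʔɔdj/.
Under (C)V, the unsyllabifiable consonants are /l/, /x/, /d/, /j/ (no codas are permitted; onsets are limited to one consonant).
Inserting the epenthetic vowel yields /l/ → /la/, /x/ → /xa/, /d/ → /da/, /j/ → /ja/.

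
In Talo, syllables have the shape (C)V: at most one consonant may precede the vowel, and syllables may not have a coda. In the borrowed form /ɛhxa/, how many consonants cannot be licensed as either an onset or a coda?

1

Under (C)V, the unsyllabifiable consonants are /h/ (no codas are permitted; onsets are limited to one consonant).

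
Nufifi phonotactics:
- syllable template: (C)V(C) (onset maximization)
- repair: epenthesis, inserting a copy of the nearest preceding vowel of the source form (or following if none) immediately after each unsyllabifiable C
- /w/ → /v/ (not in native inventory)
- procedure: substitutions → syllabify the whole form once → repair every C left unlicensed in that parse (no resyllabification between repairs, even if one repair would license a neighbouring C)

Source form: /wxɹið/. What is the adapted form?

Substitution: /w/ → /v/, giving /vxɹið/.
The consonants /v/, /x/ cannot be parsed into a legal (C)V(C) syllable (at most one coda consonant is licensed; onsets are limited to one consonant).
Epenthesis after each stranded consonant: /v/ → /vi/, /x/ → /xi/.

vixiɹið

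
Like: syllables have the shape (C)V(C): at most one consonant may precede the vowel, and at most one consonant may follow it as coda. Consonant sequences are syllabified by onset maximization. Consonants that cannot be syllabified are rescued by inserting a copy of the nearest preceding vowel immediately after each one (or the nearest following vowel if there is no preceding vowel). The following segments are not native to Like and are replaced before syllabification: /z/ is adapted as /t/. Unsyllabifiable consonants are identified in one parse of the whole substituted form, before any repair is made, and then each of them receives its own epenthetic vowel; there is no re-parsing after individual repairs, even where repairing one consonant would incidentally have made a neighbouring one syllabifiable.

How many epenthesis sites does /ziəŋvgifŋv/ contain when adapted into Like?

3

After substitution the input is /tiəŋvgifŋv/.
The unsyllabifiable consonants are /v/, /ŋ/, /v/; each receives one epenthetic vowel.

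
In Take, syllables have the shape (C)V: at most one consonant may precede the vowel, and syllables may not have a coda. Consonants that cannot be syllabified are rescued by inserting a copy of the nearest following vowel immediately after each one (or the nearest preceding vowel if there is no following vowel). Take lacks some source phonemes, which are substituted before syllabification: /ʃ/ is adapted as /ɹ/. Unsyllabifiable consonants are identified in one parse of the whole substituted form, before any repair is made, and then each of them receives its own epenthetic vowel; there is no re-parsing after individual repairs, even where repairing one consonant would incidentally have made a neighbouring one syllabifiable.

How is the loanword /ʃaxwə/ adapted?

ɹaxəwə

Substitution: /ʃ/ → /ɹ/, giving /ɹaxwə/.
Syllabifying with onset maximization leaves /x/ stranded (no codas are permitted; onsets are limited to one consonant).
Each unlicensed consonant becomes the onset of a new syllable: /x/ → /xə/.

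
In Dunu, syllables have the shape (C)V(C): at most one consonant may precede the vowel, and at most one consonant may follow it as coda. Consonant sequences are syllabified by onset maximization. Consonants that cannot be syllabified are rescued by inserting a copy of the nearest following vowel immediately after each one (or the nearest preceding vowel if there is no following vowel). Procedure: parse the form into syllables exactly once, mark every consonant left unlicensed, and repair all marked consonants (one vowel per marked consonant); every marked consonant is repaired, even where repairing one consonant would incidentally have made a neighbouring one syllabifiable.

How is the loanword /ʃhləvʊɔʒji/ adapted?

ʃəhələvʊɔʒji

Under (C)V(C), the unsyllabifiable consonants are /ʃ/, /h/ (at most one coda consonant is licensed; onsets are limited to one consonant).
Inserting the epenthetic vowel yields /ʃ/ → /ʃə/, /h/ → /hə/.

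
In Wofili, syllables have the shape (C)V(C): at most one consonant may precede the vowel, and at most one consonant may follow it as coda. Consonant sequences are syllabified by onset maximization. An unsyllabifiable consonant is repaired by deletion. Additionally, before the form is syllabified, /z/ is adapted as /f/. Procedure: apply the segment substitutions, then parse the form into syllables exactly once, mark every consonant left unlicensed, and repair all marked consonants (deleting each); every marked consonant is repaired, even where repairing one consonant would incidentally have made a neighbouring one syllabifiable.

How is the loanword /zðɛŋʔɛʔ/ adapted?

Substitution: /z/ → /f/, giving /fðɛŋʔɛʔ/.
Syllabifying with onset maximization leaves /f/ stranded (at most one coda consonant is licensed; onsets are limited to one consonant).
Deleting the stranded consonants removes /f/.

ðɛŋʔɛʔ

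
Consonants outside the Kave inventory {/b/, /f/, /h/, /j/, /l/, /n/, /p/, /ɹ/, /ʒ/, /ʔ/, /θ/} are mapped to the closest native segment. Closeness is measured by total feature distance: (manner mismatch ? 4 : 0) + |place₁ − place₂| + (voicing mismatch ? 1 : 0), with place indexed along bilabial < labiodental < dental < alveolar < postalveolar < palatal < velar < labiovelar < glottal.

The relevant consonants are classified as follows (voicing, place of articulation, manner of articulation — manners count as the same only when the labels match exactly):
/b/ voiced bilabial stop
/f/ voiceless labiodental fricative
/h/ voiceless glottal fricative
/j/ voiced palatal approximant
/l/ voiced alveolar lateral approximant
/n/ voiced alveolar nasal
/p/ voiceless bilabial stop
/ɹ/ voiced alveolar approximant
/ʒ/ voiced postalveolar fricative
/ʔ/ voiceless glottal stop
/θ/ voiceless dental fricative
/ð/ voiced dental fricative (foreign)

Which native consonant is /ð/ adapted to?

/θ/ is closest: same manner (fricative), place distance 0 (dental→dental), voicing differs (+1); total 1. Next closest is /f/ at distance 2.

θ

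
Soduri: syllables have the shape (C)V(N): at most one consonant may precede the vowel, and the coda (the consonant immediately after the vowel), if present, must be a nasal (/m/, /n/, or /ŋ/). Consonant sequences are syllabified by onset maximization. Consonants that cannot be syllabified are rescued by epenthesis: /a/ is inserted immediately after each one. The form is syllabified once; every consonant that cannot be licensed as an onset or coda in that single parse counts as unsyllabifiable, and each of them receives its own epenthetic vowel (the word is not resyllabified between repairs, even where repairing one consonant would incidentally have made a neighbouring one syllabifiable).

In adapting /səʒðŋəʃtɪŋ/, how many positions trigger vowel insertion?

3

The unsyllabifiable consonants are /ʒ/, /ð/, /ʃ/; each receives one epenthetic vowel.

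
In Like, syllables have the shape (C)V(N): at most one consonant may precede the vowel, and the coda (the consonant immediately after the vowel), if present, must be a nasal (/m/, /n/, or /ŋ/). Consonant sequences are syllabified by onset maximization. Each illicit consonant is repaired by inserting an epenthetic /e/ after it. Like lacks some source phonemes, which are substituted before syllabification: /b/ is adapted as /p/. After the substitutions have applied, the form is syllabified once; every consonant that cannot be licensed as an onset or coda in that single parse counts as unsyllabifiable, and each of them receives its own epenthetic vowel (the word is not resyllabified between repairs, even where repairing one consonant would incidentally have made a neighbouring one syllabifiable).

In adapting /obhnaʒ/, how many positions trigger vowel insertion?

After substitution the input is /ophnaʒ/.
The unsyllabifiable consonants are /p/, /h/, /ʒ/; each receives one epenthetic vowel.

3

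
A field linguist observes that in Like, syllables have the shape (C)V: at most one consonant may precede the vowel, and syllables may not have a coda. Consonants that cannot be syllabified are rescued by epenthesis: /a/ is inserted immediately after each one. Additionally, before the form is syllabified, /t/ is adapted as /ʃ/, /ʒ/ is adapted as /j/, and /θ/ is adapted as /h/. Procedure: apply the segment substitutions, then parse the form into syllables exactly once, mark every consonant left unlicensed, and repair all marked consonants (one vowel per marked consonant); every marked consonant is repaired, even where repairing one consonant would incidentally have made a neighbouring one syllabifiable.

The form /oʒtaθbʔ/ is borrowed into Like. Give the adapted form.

Substitution: /ʒ/ → /j/, /t/ → /ʃ/, /θ/ → /h/, giving /ojʃahbʔ/.
Syllabifying with onset maximization leaves /j/, /h/, /b/, /ʔ/ stranded (no codas are permitted; onsets are limited to one consonant).
Each unlicensed consonant becomes the onset of a new syllable: /j/ → /ja/, /h/ → /ha/, /b/ → /ba/, /ʔ/ → /ʔa/.

ojaʃahabaʔa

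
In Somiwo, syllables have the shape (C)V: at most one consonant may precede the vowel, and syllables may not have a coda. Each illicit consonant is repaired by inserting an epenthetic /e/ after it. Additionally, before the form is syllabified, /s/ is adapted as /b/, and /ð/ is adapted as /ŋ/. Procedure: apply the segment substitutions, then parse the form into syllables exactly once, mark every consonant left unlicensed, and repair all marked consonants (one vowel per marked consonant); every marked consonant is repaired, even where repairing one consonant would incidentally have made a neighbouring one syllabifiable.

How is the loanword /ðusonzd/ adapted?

Substitution: /ð/ → /ŋ/, /s/ → /b/, giving /ŋubonzd/.
The consonants /n/, /z/, /d/ cannot be parsed into a legal (C)V syllable (no codas are permitted; onsets are limited to one consonant).
Inserting the epenthetic vowel yields /n/ → /ne/, /z/ → /ze/, /d/ → /de/.

ŋubonezede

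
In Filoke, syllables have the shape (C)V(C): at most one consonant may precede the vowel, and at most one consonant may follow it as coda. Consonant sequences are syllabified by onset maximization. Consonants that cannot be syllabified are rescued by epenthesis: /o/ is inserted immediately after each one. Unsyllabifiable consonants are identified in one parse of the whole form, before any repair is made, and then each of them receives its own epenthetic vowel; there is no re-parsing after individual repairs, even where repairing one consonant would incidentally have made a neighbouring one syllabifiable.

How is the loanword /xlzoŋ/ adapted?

The consonants /x/, /l/ cannot be parsed into a legal (C)V(C) syllable (at most one coda consonant is licensed; onsets are limited to one consonant).
Epenthesis after each stranded consonant: /x/ → /xo/, /l/ → /lo/.

xolozoŋ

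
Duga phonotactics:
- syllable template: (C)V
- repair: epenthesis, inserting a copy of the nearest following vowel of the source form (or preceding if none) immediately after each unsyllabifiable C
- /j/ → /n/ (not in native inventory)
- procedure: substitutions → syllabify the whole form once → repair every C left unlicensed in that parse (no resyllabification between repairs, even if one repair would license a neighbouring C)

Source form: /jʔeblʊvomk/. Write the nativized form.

Substitution: /j/ → /n/, giving /nʔeblʊvomk/.
Syllabifying with onset maximization leaves /n/, /b/, /m/, /k/ stranded (no codas are permitted; onsets are limited to one consonant).
Epenthesis after each stranded consonant: /n/ → /ne/, /b/ → /bʊ/, /m/ → /mo/, /k/ → /ko/.

neʔebʊlʊvomoko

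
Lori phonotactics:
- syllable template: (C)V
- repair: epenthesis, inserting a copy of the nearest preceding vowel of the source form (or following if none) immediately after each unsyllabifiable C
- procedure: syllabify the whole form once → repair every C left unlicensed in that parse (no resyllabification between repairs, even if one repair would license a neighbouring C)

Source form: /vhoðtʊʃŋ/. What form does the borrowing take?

vohoðotʊʃʊŋʊ

The consonants /v/, /ð/, /ʃ/, /ŋ/ cannot be parsed into a legal (C)V syllable (no codas are permitted; onsets are limited to one consonant).
Epenthesis after each stranded consonant: /v/ → /vo/, /ð/ → /ðo/, /ʃ/ → /ʃʊ/, /ŋ/ → /ŋʊ/.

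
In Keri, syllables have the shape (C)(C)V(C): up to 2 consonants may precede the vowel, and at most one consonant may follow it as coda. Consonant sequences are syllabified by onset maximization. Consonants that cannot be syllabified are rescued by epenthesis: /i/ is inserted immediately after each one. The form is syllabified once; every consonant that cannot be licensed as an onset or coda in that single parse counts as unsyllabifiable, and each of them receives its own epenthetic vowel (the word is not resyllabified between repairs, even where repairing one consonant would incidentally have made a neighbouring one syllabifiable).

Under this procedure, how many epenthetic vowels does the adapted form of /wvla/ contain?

1

The unsyllabifiable consonants are /w/; each receives one epenthetic vowel.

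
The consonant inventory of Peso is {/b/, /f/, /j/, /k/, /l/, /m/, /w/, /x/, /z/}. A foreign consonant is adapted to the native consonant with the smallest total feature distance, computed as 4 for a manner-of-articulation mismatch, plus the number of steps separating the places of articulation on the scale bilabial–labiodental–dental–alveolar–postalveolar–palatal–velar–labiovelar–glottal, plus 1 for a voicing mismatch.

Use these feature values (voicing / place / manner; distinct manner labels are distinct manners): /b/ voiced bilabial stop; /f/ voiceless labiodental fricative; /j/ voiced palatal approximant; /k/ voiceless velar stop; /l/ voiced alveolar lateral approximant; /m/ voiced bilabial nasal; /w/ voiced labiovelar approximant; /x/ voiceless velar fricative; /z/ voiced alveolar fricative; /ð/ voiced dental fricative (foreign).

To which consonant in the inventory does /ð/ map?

z

/z/ is closest: same manner (fricative), place distance 1 (dental→alveolar), same voicing; total 1. Next closest is /f/ at distance 2.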